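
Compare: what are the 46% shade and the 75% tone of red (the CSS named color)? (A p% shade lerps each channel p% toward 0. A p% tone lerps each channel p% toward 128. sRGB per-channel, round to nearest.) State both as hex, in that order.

CSS red is rgb(255, 0, 0).
46% shade:
  R: 255 + 0.46×(0−255) = 255 − 117.3 = 137.7 → 138
  G: 0 + 0.46×(0−0) = 0 + 0 = 0 → 0
  B: 0 + 0 = 0 → 0
  → #8a0000
75% tone:
  R: 255 + 0.75×(128−255) = 255 − 95.25 = 159.75 → 160
  G: 0 + 0.75×(128−0) = 0 + 96 = 96 → 96
  B: 0 + 0.75×(128−0) = 0 + 96 = 96 → 96
  → #a06060

#8a0000, #a06060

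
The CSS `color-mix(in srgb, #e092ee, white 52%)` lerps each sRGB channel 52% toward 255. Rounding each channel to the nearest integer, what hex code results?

#e092ee is rgb(224, 146, 238).
A 52% tint moves each channel 52% toward 255:
  R: 224 + 16.12 = 240.12 → 240
  G: 146 + 0.52×(255−146) = 146 + 56.68 = 202.68 → 203
  B: 238 + 0.52×(255−238) = 238 + 8.84 = 246.84 → 247
rgb(240, 203, 247) = #f0cbf7.

#f0cbf7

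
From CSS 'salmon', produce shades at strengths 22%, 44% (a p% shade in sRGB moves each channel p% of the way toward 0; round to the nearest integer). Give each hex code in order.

#c36459, #8c4840

CSS salmon is rgb(250, 128, 114).
22%: (250 − 55 = 195→195, 128 − 28.16 = 99.84→100, 114 − 25.08 = 88.92→89) → #c36459
44%: (250 − 110 = 140→140, 128 − 56.32 = 71.68→72, 114 − 50.16 = 63.84→64) → #8c4840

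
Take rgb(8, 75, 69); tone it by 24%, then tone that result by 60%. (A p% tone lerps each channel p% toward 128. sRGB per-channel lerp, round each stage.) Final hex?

#5c706e

A 24% tone moves each channel 24% toward 128:
  R: 8 + 0.24×(128−8) = 8 + 28.8 = 36.8 → 37
  G: 75 + 12.72 = 87.72 → 88
  B: 69 + 14.16 = 83.16 → 83
After the tone: rgb(37, 88, 83) = #255853.
A 60% tone moves each channel 60% toward 128:
  R: 37 + 0.6×(128−37) = 37 + 54.6 = 91.6 → 92
  G: 88 + 24 = 112 → 112
  B: 83 + 27 = 110 → 110
rgb(92, 112, 110) = #5c706e.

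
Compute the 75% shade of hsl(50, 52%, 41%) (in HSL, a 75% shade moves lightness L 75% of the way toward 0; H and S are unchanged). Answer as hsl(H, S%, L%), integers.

L moves 75% from 41 toward 0: 41 − 30.75 = 10.25 → 10.
H and S are unchanged.

hsl(50, 52%, 10%)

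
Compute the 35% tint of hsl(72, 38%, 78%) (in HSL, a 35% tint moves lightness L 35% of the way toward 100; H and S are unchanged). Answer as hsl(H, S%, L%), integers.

L moves 35% from 78 toward 100: 78 + 7.7 = 85.7 → 86.
H and S are unchanged.

hsl(72, 38%, 86%)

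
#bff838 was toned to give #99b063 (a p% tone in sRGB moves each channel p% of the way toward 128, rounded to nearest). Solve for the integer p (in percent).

#bff838 is rgb(191, 248, 56); #99b063 is rgb(153, 176, 99).
On the G channel (widest range): 176 ≈ 248 + (p/100)(128 − 248), so p ≈ 100×(176 − 248)/(128 − 248) = -7200/-120 = 60.00.
p = 60 reproduces all three channels after rounding.

60%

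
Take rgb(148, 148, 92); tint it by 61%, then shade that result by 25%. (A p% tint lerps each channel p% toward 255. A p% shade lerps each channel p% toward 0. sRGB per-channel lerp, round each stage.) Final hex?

Per channel, c → c + 0.61(255 − c):
  R: 148 + 0.61×(255−148) = 148 + 65.27 = 213.27 → 213
  G: 148 + 65.27 = 213.27 → 213
  B: 92 + 99.43 = 191.43 → 191
After the tint: rgb(213, 213, 191) = #d5d5bf.
Lerp each channel 25% toward 0:
  R: 213 + 0.25×(0−213) = 213 − 53.25 = 159.75 → 160
  G: 213 + 0.25×(0−213) = 213 − 53.25 = 159.75 → 160
  B: 191 − 47.75 = 143.25 → 143
rgb(160, 160, 143) = #a0a08f.

#a0a08f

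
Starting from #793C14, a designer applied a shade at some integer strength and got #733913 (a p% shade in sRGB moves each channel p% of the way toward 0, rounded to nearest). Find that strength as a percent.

#793C14 is rgb(121, 60, 20); #733913 is rgb(115, 57, 19).
On the R channel (widest range): 115 ≈ 121 + (p/100)(0 − 121), so p ≈ 100×(115 − 121)/(0 − 121) = -600/-121 = 4.96.
p = 5 reproduces all three channels after rounding.

5%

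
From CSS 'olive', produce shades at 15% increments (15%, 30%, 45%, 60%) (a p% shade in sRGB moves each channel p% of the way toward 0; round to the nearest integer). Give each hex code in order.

#6D6D00, #5A5A00, #464600, #333300

CSS olive is rgb(128, 128, 0).
15%: (128 − 19.2 = 108.8→109, 128 − 19.2 = 108.8→109, 0→0) → #6D6D00
30%: (128 − 38.4 = 89.6→90, 128 − 38.4 = 89.6→90, 0→0) → #5A5A00
45%: (128 − 57.6 = 70.4→70, 128 − 57.6 = 70.4→70, 0→0) → #464600
60%: (128 − 76.8 = 51.2→51, 128 − 76.8 = 51.2→51, 0→0) → #333300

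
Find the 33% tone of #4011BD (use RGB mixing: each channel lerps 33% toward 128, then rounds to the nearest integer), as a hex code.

#5536A9

#4011BD is rgb(64, 17, 189).
A 33% tone moves each channel 33% toward 128:
  R: 64 + 0.33×(128−64) = 64 + 21.12 = 85.12 → 85
  G: 17 + 0.33×(128−17) = 17 + 36.63 = 53.63 → 54
  B: 189 − 20.13 = 168.87 → 169
rgb(85, 54, 169) = #5536A9.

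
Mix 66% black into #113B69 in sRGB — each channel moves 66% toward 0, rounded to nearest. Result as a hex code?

#061424

#113B69 is rgb(17, 59, 105).
A 66% shade moves each channel 66% toward 0:
  R: 17 − 11.22 = 5.78 → 6
  G: 59 − 38.94 = 20.06 → 20
  B: 105 + 0.66×(0−105) = 105 − 69.3 = 35.7 → 36
rgb(6, 20, 36) = #061424.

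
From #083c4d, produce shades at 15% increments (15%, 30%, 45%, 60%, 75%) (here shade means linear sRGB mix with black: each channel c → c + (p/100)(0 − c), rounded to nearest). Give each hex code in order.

#073341, #062a36, #04212a, #03181f, #020f13

#083c4d is rgb(8, 60, 77).
15%: (8 − 1.2 = 6.8→7, 60 − 9 = 51→51, 77 − 11.55 = 65.45→65) → #073341
30%: (8 − 2.4 = 5.6→6, 60 − 18 = 42→42, 77 − 23.1 = 53.9→54) → #062a36
45%: (8 − 3.6 = 4.4→4, 60 − 27 = 33→33, 77 − 34.65 = 42.35→42) → #04212a
60%: (8 − 4.8 = 3.2→3, 60 − 36 = 24→24, 77 − 46.2 = 30.8→31) → #03181f
75%: (8 − 6 = 2→2, 60 − 45 = 15→15, 77 − 57.75 = 19.25→19) → #020f13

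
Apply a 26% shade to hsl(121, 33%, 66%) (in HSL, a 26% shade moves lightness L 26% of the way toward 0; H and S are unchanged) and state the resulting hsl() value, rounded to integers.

L moves 26% from 66 toward 0: 66 − 17.16 = 48.84 → 49.
H and S are unchanged.

hsl(121, 33%, 49%)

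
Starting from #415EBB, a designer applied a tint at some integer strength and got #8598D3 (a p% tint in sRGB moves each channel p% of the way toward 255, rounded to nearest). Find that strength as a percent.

#415EBB is rgb(65, 94, 187); #8598D3 is rgb(133, 152, 211).
On the R channel (widest range): 133 ≈ 65 + (p/100)(255 − 65), so p ≈ 100×(133 − 65)/(255 − 65) = 6800/190 = 35.79.
p = 36 reproduces all three channels after rounding.

36%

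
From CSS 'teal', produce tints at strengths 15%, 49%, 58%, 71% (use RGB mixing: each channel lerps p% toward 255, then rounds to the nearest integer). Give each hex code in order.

#269393, #7DBEBE, #94CACA, #B5DADA

CSS teal is rgb(0, 128, 128).
15%: (0 + 38.25 = 38.25→38, 128 + 19.05 = 147.05→147, 128 + 19.05 = 147.05→147) → #269393
49%: (0 + 124.95 = 124.95→125, 128 + 62.23 = 190.23→190, 128 + 62.23 = 190.23→190) → #7DBEBE
58%: (0 + 147.9 = 147.9→148, 128 + 73.66 = 201.66→202, 128 + 73.66 = 201.66→202) → #94CACA
71%: (0 + 181.05 = 181.05→181, 128 + 90.17 = 218.17→218, 128 + 90.17 = 218.17→218) → #B5DADA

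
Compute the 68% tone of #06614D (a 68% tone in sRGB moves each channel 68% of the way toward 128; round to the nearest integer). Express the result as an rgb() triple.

#06614D is rgb(6, 97, 77).
Lerp each channel 68% toward 128:
  R: 6 + 82.96 = 88.96 → 89
  G: 97 + 21.08 = 118.08 → 118
  B: 77 + 34.68 = 111.68 → 112

rgb(89, 118, 112)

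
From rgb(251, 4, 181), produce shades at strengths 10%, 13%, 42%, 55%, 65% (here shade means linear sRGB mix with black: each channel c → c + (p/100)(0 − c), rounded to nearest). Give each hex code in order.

#E204A3, #DA039D, #920269, #710251, #58013F

10%: (251 − 25.1 = 225.9→226, 4→4, 181 − 18.1 = 162.9→163) → #E204A3
13%: (251 − 32.63 = 218.37→218, 4 − 0.52 = 3.48→3, 181 − 23.53 = 157.47→157) → #DA039D
42%: (251 − 105.42 = 145.58→146, 4 − 1.68 = 2.32→2, 181 − 76.02 = 104.98→105) → #920269
55%: (251 − 138.05 = 112.95→113, 4 − 2.2 = 1.8→2, 181 − 99.55 = 81.45→81) → #710251
65%: (251 − 163.15 = 87.85→88, 4 − 2.6 = 1.4→1, 181 − 117.65 = 63.35→63) → #58013F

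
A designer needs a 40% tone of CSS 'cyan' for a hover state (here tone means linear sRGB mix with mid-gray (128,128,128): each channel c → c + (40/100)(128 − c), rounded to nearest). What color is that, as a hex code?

CSS cyan is rgb(0, 255, 255).
Per channel, c → c + 0.4(128 − c):
  R: 0 + 51.2 = 51.2 → 51
  G: 255 + 0.4×(128−255) = 255 − 50.8 = 204.2 → 204
  B: 255 − 50.8 = 204.2 → 204
rgb(51, 204, 204) = #33CCCC.

#33CCCC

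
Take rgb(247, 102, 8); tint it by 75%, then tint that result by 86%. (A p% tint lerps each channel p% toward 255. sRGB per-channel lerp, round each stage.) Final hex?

Per channel, c → c + 0.75(255 − c):
  R: 247 + 6 = 253 → 253
  G: 102 + 0.75×(255−102) = 102 + 114.75 = 216.75 → 217
  B: 8 + 0.75×(255−8) = 8 + 185.25 = 193.25 → 193
After the tint: rgb(253, 217, 193) = #FDD9C1.
An 86% tint moves each channel 86% toward 255:
  R: 253 + 1.72 = 254.72 → 255
  G: 217 + 0.86×(255−217) = 217 + 32.68 = 249.68 → 250
  B: 193 + 53.32 = 246.32 → 246
rgb(255, 250, 246) = #FFFAF6.

#FFFAF6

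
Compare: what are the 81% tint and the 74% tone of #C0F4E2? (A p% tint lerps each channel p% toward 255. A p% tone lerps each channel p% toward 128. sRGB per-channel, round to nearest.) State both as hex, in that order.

#C0F4E2 is rgb(192, 244, 226).
81% tint:
  R: 192 + 0.81×(255−192) = 192 + 51.03 = 243.03 → 243
  G: 244 + 8.91 = 252.91 → 253
  B: 226 + 0.81×(255−226) = 226 + 23.49 = 249.49 → 249
  → #F3FDF9
74% tone:
  R: 192 − 47.36 = 144.64 → 145
  G: 244 + 0.74×(128−244) = 244 − 85.84 = 158.16 → 158
  B: 226 + 0.74×(128−226) = 226 − 72.52 = 153.48 → 153
  → #919E99

#F3FDF9, #919E99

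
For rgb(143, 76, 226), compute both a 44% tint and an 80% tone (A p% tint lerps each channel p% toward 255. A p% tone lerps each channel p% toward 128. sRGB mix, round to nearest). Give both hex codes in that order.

44% tint:
  R: 143 + 49.28 = 192.28 → 192
  G: 76 + 0.44×(255−76) = 76 + 78.76 = 154.76 → 155
  B: 226 + 0.44×(255−226) = 226 + 12.76 = 238.76 → 239
  → #c09bef
80% tone:
  R: 143 − 12 = 131 → 131
  G: 76 + 41.6 = 117.6 → 118
  B: 226 − 78.4 = 147.6 → 148
  → #837694

#c09bef, #837694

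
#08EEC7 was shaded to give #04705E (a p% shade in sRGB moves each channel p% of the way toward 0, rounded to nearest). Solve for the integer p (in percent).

53%

#08EEC7 is rgb(8, 238, 199); #04705E is rgb(4, 112, 94).
On the G channel (widest range): 112 ≈ 238 + (p/100)(0 − 238), so p ≈ 100×(112 − 238)/(0 − 238) = -12600/-238 = 52.94.
p = 53 reproduces all three channels after rounding.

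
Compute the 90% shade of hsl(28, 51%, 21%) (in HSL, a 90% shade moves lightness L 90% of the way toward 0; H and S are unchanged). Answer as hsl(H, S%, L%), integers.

L moves 90% from 21 toward 0: 21 − 18.9 = 2.1 → 2.
H and S are unchanged.

hsl(28, 51%, 2%)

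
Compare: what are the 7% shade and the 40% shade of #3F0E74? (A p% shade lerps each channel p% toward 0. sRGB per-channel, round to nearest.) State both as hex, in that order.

#3B0D6C, #260846

#3F0E74 is rgb(63, 14, 116).
7% shade:
  R: 63 − 4.41 = 58.59 → 59
  G: 14 + 0.07×(0−14) = 14 − 0.98 = 13.02 → 13
  B: 116 + 0.07×(0−116) = 116 − 8.12 = 107.88 → 108
  → #3B0D6C
40% shade:
  R: 63 + 0.4×(0−63) = 63 − 25.2 = 37.8 → 38
  G: 14 + 0.4×(0−14) = 14 − 5.6 = 8.4 → 8
  B: 116 − 46.4 = 69.6 → 70
  → #260846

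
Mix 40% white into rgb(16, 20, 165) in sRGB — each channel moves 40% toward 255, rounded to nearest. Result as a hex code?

Lerp each channel 40% toward 255:
  R: 16 + 0.4×(255−16) = 16 + 95.6 = 111.6 → 112
  G: 20 + 0.4×(255−20) = 20 + 94 = 114 → 114
  B: 165 + 0.4×(255−165) = 165 + 36 = 201 → 201
rgb(112, 114, 201) = #7072c9.

#7072c9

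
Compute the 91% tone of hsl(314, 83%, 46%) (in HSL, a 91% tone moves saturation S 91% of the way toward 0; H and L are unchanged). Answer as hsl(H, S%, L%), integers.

S moves 91% from 83 toward 0: 83 − 75.53 = 7.47 → 7.
H and L are unchanged.

hsl(314, 7%, 46%)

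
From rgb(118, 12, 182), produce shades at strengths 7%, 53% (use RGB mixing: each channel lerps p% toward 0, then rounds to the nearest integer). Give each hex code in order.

#6E0BA9, #370656

7%: (118 − 8.26 = 109.74→110, 12 − 0.84 = 11.16→11, 182 − 12.74 = 169.26→169) → #6E0BA9
53%: (118 − 62.54 = 55.46→55, 12 − 6.36 = 5.64→6, 182 − 96.46 = 85.54→86) → #370656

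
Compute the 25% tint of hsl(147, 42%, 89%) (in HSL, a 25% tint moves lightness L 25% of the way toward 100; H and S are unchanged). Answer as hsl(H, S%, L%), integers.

L moves 25% from 89 toward 100: 89 + 2.75 = 91.75 → 92.
H and S are unchanged.

hsl(147, 42%, 92%)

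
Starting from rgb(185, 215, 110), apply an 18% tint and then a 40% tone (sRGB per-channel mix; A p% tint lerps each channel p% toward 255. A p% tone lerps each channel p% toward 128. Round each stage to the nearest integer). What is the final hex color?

Lerp each channel 18% toward 255:
  R: 185 + 0.18×(255−185) = 185 + 12.6 = 197.6 → 198
  G: 215 + 0.18×(255−215) = 215 + 7.2 = 222.2 → 222
  B: 110 + 0.18×(255−110) = 110 + 26.1 = 136.1 → 136
After the tint: rgb(198, 222, 136) = #C6DE88.
Lerp each channel 40% toward 128:
  R: 198 − 28 = 170 → 170
  G: 222 + 0.4×(128−222) = 222 − 37.6 = 184.4 → 184
  B: 136 + 0.4×(128−136) = 136 − 3.2 = 132.8 → 133
rgb(170, 184, 133) = #AAB885.

#AAB885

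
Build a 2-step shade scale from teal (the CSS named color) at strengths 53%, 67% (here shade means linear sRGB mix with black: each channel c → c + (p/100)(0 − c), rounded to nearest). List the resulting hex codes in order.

CSS teal is rgb(0, 128, 128).
53%: (0→0, 128 − 67.84 = 60.16→60, 128 − 67.84 = 60.16→60) → #003C3C
67%: (0→0, 128 − 85.76 = 42.24→42, 128 − 85.76 = 42.24→42) → #002A2A

#003C3C, #002A2A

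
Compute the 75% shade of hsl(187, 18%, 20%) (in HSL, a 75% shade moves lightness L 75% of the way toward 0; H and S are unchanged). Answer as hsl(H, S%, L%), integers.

hsl(187, 18%, 5%)

L moves 75% from 20 toward 0: 20 − 15 = 5 → 5.
H and S are unchanged.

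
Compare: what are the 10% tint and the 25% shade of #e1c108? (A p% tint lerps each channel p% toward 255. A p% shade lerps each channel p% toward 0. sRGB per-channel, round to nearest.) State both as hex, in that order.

#e4c721, #a99106

#e1c108 is rgb(225, 193, 8).
10% tint:
  R: 225 + 3 = 228 → 228
  G: 193 + 0.1×(255−193) = 193 + 6.2 = 199.2 → 199
  B: 8 + 24.7 = 32.7 → 33
  → #e4c721
25% shade:
  R: 225 − 56.25 = 168.75 → 169
  G: 193 + 0.25×(0−193) = 193 − 48.25 = 144.75 → 145
  B: 8 − 2 = 6 → 6
  → #a99106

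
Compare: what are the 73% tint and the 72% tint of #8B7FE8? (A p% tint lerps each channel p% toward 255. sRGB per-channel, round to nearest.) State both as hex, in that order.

#E0DCF9, #DFDBF9

#8B7FE8 is rgb(139, 127, 232).
73% tint:
  R: 139 + 0.73×(255−139) = 139 + 84.68 = 223.68 → 224
  G: 127 + 0.73×(255−127) = 127 + 93.44 = 220.44 → 220
  B: 232 + 16.79 = 248.79 → 249
  → #E0DCF9
72% tint:
  R: 139 + 0.72×(255−139) = 139 + 83.52 = 222.52 → 223
  G: 127 + 0.72×(255−127) = 127 + 92.16 = 219.16 → 219
  B: 232 + 0.72×(255−232) = 232 + 16.56 = 248.56 → 249
  → #DFDBF9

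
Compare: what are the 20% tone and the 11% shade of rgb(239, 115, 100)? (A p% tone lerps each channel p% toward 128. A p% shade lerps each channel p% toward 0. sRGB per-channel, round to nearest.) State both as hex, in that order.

20% tone:
  R: 239 + 0.2×(128−239) = 239 − 22.2 = 216.8 → 217
  G: 115 + 2.6 = 117.6 → 118
  B: 100 + 0.2×(128−100) = 100 + 5.6 = 105.6 → 106
  → #D9766A
11% shade:
  R: 239 + 0.11×(0−239) = 239 − 26.29 = 212.71 → 213
  G: 115 − 12.65 = 102.35 → 102
  B: 100 − 11 = 89 → 89
  → #D56659

#D9766A, #D56659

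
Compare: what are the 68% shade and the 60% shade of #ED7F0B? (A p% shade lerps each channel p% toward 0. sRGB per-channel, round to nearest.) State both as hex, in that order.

#ED7F0B is rgb(237, 127, 11).
68% shade:
  R: 237 − 161.16 = 75.84 → 76
  G: 127 + 0.68×(0−127) = 127 − 86.36 = 40.64 → 41
  B: 11 + 0.68×(0−11) = 11 − 7.48 = 3.52 → 4
  → #4C2904
60% shade:
  R: 237 − 142.2 = 94.8 → 95
  G: 127 + 0.6×(0−127) = 127 − 76.2 = 50.8 → 51
  B: 11 + 0.6×(0−11) = 11 − 6.6 = 4.4 → 4
  → #5F3304

#4C2904, #5F3304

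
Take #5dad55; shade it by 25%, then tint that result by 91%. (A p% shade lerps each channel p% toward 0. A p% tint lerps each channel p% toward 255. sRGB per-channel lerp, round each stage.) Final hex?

#eef4ee

#5dad55 is rgb(93, 173, 85).
Lerp each channel 25% toward 0:
  R: 93 + 0.25×(0−93) = 93 − 23.25 = 69.75 → 70
  G: 173 − 43.25 = 129.75 → 130
  B: 85 + 0.25×(0−85) = 85 − 21.25 = 63.75 → 64
After the shade: rgb(70, 130, 64) = #468240.
Lerp each channel 91% toward 255:
  R: 70 + 0.91×(255−70) = 70 + 168.35 = 238.35 → 238
  G: 130 + 113.75 = 243.75 → 244
  B: 64 + 0.91×(255−64) = 64 + 173.81 = 237.81 → 238
rgb(238, 244, 238) = #eef4ee.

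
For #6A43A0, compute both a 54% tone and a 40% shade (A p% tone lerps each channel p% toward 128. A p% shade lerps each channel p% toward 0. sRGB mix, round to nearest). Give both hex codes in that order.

#6A43A0 is rgb(106, 67, 160).
54% tone:
  R: 106 + 0.54×(128−106) = 106 + 11.88 = 117.88 → 118
  G: 67 + 0.54×(128−67) = 67 + 32.94 = 99.94 → 100
  B: 160 − 17.28 = 142.72 → 143
  → #76648F
40% shade:
  R: 106 + 0.4×(0−106) = 106 − 42.4 = 63.6 → 64
  G: 67 + 0.4×(0−67) = 67 − 26.8 = 40.2 → 40
  B: 160 + 0.4×(0−160) = 160 − 64 = 96 → 96
  → #402860

#76648F, #402860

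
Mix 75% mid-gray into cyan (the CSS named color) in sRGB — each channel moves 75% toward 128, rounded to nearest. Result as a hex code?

#60A0A0

CSS cyan is rgb(0, 255, 255).
Lerp each channel 75% toward 128:
  R: 0 + 96 = 96 → 96
  G: 255 − 95.25 = 159.75 → 160
  B: 255 + 0.75×(128−255) = 255 − 95.25 = 159.75 → 160
rgb(96, 160, 160) = #60A0A0.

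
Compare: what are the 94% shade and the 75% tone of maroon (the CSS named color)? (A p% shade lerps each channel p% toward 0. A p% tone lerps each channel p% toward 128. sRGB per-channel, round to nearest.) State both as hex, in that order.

CSS maroon is rgb(128, 0, 0).
94% shade:
  R: 128 − 120.32 = 7.68 → 8
  G: 0 + 0 = 0 → 0
  B: 0 + 0 = 0 → 0
  → #080000
75% tone:
  R: 128 + 0.75×(128−128) = 128 + 0 = 128 → 128
  G: 0 + 0.75×(128−0) = 0 + 96 = 96 → 96
  B: 0 + 0.75×(128−0) = 0 + 96 = 96 → 96
  → #806060

#080000, #806060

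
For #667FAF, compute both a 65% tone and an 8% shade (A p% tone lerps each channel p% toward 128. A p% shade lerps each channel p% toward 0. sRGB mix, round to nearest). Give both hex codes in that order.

#667FAF is rgb(102, 127, 175).
65% tone:
  R: 102 + 0.65×(128−102) = 102 + 16.9 = 118.9 → 119
  G: 127 + 0.65×(128−127) = 127 + 0.65 = 127.65 → 128
  B: 175 + 0.65×(128−175) = 175 − 30.55 = 144.45 → 144
  → #778090
8% shade:
  R: 102 − 8.16 = 93.84 → 94
  G: 127 + 0.08×(0−127) = 127 − 10.16 = 116.84 → 117
  B: 175 + 0.08×(0−175) = 175 − 14 = 161 → 161
  → #5E75A1

#778090, #5E75A1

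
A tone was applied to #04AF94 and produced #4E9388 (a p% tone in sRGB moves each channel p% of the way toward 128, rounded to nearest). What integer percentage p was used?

#04AF94 is rgb(4, 175, 148); #4E9388 is rgb(78, 147, 136).
On the R channel (widest range): 78 ≈ 4 + (p/100)(128 − 4), so p ≈ 100×(78 − 4)/(128 − 4) = 7400/124 = 59.68.
p = 60 reproduces all three channels after rounding.

60%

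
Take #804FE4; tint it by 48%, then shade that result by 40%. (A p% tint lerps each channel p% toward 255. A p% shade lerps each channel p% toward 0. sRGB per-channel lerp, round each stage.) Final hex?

#716291

#804FE4 is rgb(128, 79, 228).
Per channel, c → c + 0.48(255 − c):
  R: 128 + 0.48×(255−128) = 128 + 60.96 = 188.96 → 189
  G: 79 + 84.48 = 163.48 → 163
  B: 228 + 12.96 = 240.96 → 241
After the tint: rgb(189, 163, 241) = #BDA3F1.
A 40% shade moves each channel 40% toward 0:
  R: 189 + 0.4×(0−189) = 189 − 75.6 = 113.4 → 113
  G: 163 + 0.4×(0−163) = 163 − 65.2 = 97.8 → 98
  B: 241 + 0.4×(0−241) = 241 − 96.4 = 144.6 → 145
rgb(113, 98, 145) = #716291.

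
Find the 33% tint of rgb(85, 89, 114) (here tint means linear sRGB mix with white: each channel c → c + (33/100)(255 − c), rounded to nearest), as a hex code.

#8D90A1

Per channel, c → c + 0.33(255 − c):
  R: 85 + 0.33×(255−85) = 85 + 56.1 = 141.1 → 141
  G: 89 + 0.33×(255−89) = 89 + 54.78 = 143.78 → 144
  B: 114 + 0.33×(255−114) = 114 + 46.53 = 160.53 → 161
rgb(141, 144, 161) = #8D90A1.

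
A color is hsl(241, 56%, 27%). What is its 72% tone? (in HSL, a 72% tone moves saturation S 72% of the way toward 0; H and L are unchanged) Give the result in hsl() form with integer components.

S moves 72% from 56 toward 0: 56 − 40.32 = 15.68 → 16.
H and L are unchanged.

hsl(241, 16%, 27%)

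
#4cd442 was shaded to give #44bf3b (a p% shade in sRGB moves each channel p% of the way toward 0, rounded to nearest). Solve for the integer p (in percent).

#4cd442 is rgb(76, 212, 66); #44bf3b is rgb(68, 191, 59).
On the G channel (widest range): 191 ≈ 212 + (p/100)(0 − 212), so p ≈ 100×(191 − 212)/(0 − 212) = -2100/-212 = 9.91.
p = 10 reproduces all three channels after rounding.

10%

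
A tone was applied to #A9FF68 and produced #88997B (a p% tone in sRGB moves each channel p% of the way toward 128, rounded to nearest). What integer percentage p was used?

80%

#A9FF68 is rgb(169, 255, 104); #88997B is rgb(136, 153, 123).
On the G channel (widest range): 153 ≈ 255 + (p/100)(128 − 255), so p ≈ 100×(153 − 255)/(128 − 255) = -10200/-127 = 80.31.
p = 80 reproduces all three channels after rounding.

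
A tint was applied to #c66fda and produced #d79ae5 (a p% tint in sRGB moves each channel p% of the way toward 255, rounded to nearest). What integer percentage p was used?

#c66fda is rgb(198, 111, 218); #d79ae5 is rgb(215, 154, 229).
On the G channel (widest range): 154 ≈ 111 + (p/100)(255 − 111), so p ≈ 100×(154 − 111)/(255 − 111) = 4300/144 = 29.86.
p = 30 reproduces all three channels after rounding.

30%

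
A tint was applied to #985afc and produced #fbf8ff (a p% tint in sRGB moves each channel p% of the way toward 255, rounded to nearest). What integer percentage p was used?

#985afc is rgb(152, 90, 252); #fbf8ff is rgb(251, 248, 255).
On the G channel (widest range): 248 ≈ 90 + (p/100)(255 − 90), so p ≈ 100×(248 − 90)/(255 − 90) = 15800/165 = 95.76.
p = 96 reproduces all three channels after rounding.

96%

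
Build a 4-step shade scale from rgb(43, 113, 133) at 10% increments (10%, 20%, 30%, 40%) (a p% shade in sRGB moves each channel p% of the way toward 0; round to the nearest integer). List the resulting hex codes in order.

10%: (43 − 4.3 = 38.7→39, 113 − 11.3 = 101.7→102, 133 − 13.3 = 119.7→120) → #276678
20%: (43 − 8.6 = 34.4→34, 113 − 22.6 = 90.4→90, 133 − 26.6 = 106.4→106) → #225a6a
30%: (43 − 12.9 = 30.1→30, 113 − 33.9 = 79.1→79, 133 − 39.9 = 93.1→93) → #1e4f5d
40%: (43 − 17.2 = 25.8→26, 113 − 45.2 = 67.8→68, 133 − 53.2 = 79.8→80) → #1a4450

#276678, #225a6a, #1e4f5d, #1a4450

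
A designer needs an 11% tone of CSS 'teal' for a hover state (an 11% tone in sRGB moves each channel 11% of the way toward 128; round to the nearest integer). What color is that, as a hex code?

#0E8080

CSS teal is rgb(0, 128, 128).
An 11% tone moves each channel 11% toward 128:
  R: 0 + 0.11×(128−0) = 0 + 14.08 = 14.08 → 14
  G: 128 + 0 = 128 → 128
  B: 128 + 0.11×(128−128) = 128 + 0 = 128 → 128
rgb(14, 128, 128) = #0E8080.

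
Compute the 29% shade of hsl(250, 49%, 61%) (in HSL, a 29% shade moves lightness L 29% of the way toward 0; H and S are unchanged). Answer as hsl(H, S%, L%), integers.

hsl(250, 49%, 43%)

L moves 29% from 61 toward 0: 61 − 17.69 = 43.31 → 43.
H and S are unchanged.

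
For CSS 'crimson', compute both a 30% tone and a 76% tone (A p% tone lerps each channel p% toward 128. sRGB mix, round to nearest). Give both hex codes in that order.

CSS crimson is rgb(220, 20, 60).
30% tone:
  R: 220 − 27.6 = 192.4 → 192
  G: 20 + 0.3×(128−20) = 20 + 32.4 = 52.4 → 52
  B: 60 + 0.3×(128−60) = 60 + 20.4 = 80.4 → 80
  → #C03450
76% tone:
  R: 220 + 0.76×(128−220) = 220 − 69.92 = 150.08 → 150
  G: 20 + 0.76×(128−20) = 20 + 82.08 = 102.08 → 102
  B: 60 + 51.68 = 111.68 → 112
  → #966670

#C03450, #966670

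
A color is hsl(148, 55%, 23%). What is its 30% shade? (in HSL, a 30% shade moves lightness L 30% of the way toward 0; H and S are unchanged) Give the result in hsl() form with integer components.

hsl(148, 55%, 16%)

L moves 30% from 23 toward 0: 23 − 6.9 = 16.1 → 16.
H and S are unchanged.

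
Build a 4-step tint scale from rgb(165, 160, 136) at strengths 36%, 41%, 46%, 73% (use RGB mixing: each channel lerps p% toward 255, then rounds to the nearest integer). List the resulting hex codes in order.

36%: (165 + 32.4 = 197.4→197, 160 + 34.2 = 194.2→194, 136 + 42.84 = 178.84→179) → #C5C2B3
41%: (165 + 36.9 = 201.9→202, 160 + 38.95 = 198.95→199, 136 + 48.79 = 184.79→185) → #CAC7B9
46%: (165 + 41.4 = 206.4→206, 160 + 43.7 = 203.7→204, 136 + 54.74 = 190.74→191) → #CECCBF
73%: (165 + 65.7 = 230.7→231, 160 + 69.35 = 229.35→229, 136 + 86.87 = 222.87→223) → #E7E5DF

#C5C2B3, #CAC7B9, #CECCBF, #E7E5DF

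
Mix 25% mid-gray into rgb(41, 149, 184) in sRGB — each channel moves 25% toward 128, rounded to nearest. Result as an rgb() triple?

A 25% tone moves each channel 25% toward 128:
  R: 41 + 21.75 = 62.75 → 63
  G: 149 + 0.25×(128−149) = 149 − 5.25 = 143.75 → 144
  B: 184 − 14 = 170 → 170

rgb(63, 144, 170)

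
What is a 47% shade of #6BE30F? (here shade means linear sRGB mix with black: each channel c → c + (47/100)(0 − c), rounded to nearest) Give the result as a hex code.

#6BE30F is rgb(107, 227, 15).
Per channel, c → c + 0.47(0 − c):
  R: 107 − 50.29 = 56.71 → 57
  G: 227 + 0.47×(0−227) = 227 − 106.69 = 120.31 → 120
  B: 15 − 7.05 = 7.95 → 8
rgb(57, 120, 8) = #397808.

#397808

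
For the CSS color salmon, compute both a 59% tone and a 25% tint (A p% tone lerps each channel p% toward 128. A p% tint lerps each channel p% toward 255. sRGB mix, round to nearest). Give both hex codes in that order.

CSS salmon is rgb(250, 128, 114).
59% tone:
  R: 250 − 71.98 = 178.02 → 178
  G: 128 + 0 = 128 → 128
  B: 114 + 0.59×(128−114) = 114 + 8.26 = 122.26 → 122
  → #B2807A
25% tint:
  R: 250 + 0.25×(255−250) = 250 + 1.25 = 251.25 → 251
  G: 128 + 0.25×(255−128) = 128 + 31.75 = 159.75 → 160
  B: 114 + 0.25×(255−114) = 114 + 35.25 = 149.25 → 149
  → #FBA095

#B2807A, #FBA095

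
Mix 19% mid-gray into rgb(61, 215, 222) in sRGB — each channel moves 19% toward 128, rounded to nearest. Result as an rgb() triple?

rgb(74, 198, 204)

Lerp each channel 19% toward 128:
  R: 61 + 0.19×(128−61) = 61 + 12.73 = 73.73 → 74
  G: 215 + 0.19×(128−215) = 215 − 16.53 = 198.47 → 198
  B: 222 + 0.19×(128−222) = 222 − 17.86 = 204.14 → 204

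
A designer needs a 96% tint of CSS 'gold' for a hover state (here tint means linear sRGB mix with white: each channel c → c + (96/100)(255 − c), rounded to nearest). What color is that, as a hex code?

CSS gold is rgb(255, 215, 0).
Per channel, c → c + 0.96(255 − c):
  R: 255 + 0.96×(255−255) = 255 + 0 = 255 → 255
  G: 215 + 38.4 = 253.4 → 253
  B: 0 + 244.8 = 244.8 → 245
rgb(255, 253, 245) = #fffdf5.

#fffdf5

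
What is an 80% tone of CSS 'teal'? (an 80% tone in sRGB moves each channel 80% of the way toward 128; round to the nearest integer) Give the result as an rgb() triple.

CSS teal is rgb(0, 128, 128).
Lerp each channel 80% toward 128:
  R: 0 + 102.4 = 102.4 → 102
  G: 128 + 0.8×(128−128) = 128 + 0 = 128 → 128
  B: 128 + 0 = 128 → 128

rgb(102, 128, 128)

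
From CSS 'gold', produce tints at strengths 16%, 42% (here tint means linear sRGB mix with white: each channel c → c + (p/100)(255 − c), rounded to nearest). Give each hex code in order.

#FFDD29, #FFE86B

CSS gold is rgb(255, 215, 0).
16%: (255→255, 215 + 6.4 = 221.4→221, 0 + 40.8 = 40.8→41) → #FFDD29
42%: (255→255, 215 + 16.8 = 231.8→232, 0 + 107.1 = 107.1→107) → #FFE86B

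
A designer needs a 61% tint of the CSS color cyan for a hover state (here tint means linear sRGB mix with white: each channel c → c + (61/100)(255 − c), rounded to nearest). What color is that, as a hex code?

CSS cyan is rgb(0, 255, 255).
A 61% tint moves each channel 61% toward 255:
  R: 0 + 0.61×(255−0) = 0 + 155.55 = 155.55 → 156
  G: 255 + 0 = 255 → 255
  B: 255 + 0.61×(255−255) = 255 + 0 = 255 → 255
rgb(156, 255, 255) = #9cffff.

#9cffff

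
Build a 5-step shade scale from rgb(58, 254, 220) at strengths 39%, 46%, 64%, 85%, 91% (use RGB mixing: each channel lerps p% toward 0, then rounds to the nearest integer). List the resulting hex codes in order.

#239B86, #1F8977, #155B4F, #092621, #051714

39%: (58 − 22.62 = 35.38→35, 254 − 99.06 = 154.94→155, 220 − 85.8 = 134.2→134) → #239B86
46%: (58 − 26.68 = 31.32→31, 254 − 116.84 = 137.16→137, 220 − 101.2 = 118.8→119) → #1F8977
64%: (58 − 37.12 = 20.88→21, 254 − 162.56 = 91.44→91, 220 − 140.8 = 79.2→79) → #155B4F
85%: (58 − 49.3 = 8.7→9, 254 − 215.9 = 38.1→38, 220 − 187 = 33→33) → #092621
91%: (58 − 52.78 = 5.22→5, 254 − 231.14 = 22.86→23, 220 − 200.2 = 19.8→20) → #051714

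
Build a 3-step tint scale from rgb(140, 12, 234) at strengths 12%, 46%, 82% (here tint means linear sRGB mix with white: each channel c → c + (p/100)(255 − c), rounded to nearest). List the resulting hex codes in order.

#9A29ED, #C17CF4, #EAD3FB

12%: (140 + 13.8 = 153.8→154, 12 + 29.16 = 41.16→41, 234 + 2.52 = 236.52→237) → #9A29ED
46%: (140 + 52.9 = 192.9→193, 12 + 111.78 = 123.78→124, 234 + 9.66 = 243.66→244) → #C17CF4
82%: (140 + 94.3 = 234.3→234, 12 + 199.26 = 211.26→211, 234 + 17.22 = 251.22→251) → #EAD3FB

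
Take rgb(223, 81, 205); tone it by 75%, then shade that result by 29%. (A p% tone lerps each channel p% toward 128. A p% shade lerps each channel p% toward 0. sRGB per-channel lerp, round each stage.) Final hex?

#6c5268

Lerp each channel 75% toward 128:
  R: 223 + 0.75×(128−223) = 223 − 71.25 = 151.75 → 152
  G: 81 + 0.75×(128−81) = 81 + 35.25 = 116.25 → 116
  B: 205 + 0.75×(128−205) = 205 − 57.75 = 147.25 → 147
After the tone: rgb(152, 116, 147) = #987493.
A 29% shade moves each channel 29% toward 0:
  R: 152 − 44.08 = 107.92 → 108
  G: 116 + 0.29×(0−116) = 116 − 33.64 = 82.36 → 82
  B: 147 + 0.29×(0−147) = 147 − 42.63 = 104.37 → 104
rgb(108, 82, 104) = #6c5268.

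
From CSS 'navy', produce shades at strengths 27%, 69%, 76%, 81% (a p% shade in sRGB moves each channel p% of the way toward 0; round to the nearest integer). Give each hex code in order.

#00005D, #000028, #00001F, #000018

CSS navy is rgb(0, 0, 128).
27%: (0→0, 0→0, 128 − 34.56 = 93.44→93) → #00005D
69%: (0→0, 0→0, 128 − 88.32 = 39.68→40) → #000028
76%: (0→0, 0→0, 128 − 97.28 = 30.72→31) → #00001F
81%: (0→0, 0→0, 128 − 103.68 = 24.32→24) → #000018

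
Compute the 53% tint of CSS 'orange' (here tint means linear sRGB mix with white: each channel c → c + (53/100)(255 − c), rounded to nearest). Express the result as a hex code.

#ffd587

CSS orange is rgb(255, 165, 0).
A 53% tint moves each channel 53% toward 255:
  R: 255 + 0.53×(255−255) = 255 + 0 = 255 → 255
  G: 165 + 0.53×(255−165) = 165 + 47.7 = 212.7 → 213
  B: 0 + 0.53×(255−0) = 0 + 135.15 = 135.15 → 135
rgb(255, 213, 135) = #ffd587.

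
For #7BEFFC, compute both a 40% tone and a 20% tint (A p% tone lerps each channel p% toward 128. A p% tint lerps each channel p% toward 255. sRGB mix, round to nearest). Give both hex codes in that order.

#7BEFFC is rgb(123, 239, 252).
40% tone:
  R: 123 + 0.4×(128−123) = 123 + 2 = 125 → 125
  G: 239 + 0.4×(128−239) = 239 − 44.4 = 194.6 → 195
  B: 252 + 0.4×(128−252) = 252 − 49.6 = 202.4 → 202
  → #7DC3CA
20% tint:
  R: 123 + 26.4 = 149.4 → 149
  G: 239 + 0.2×(255−239) = 239 + 3.2 = 242.2 → 242
  B: 252 + 0.2×(255−252) = 252 + 0.6 = 252.6 → 253
  → #95F2FD

#7DC3CA, #95F2FD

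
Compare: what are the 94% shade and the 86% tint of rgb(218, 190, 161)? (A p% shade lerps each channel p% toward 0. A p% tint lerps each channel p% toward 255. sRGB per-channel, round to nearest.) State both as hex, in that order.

94% shade:
  R: 218 − 204.92 = 13.08 → 13
  G: 190 + 0.94×(0−190) = 190 − 178.6 = 11.4 → 11
  B: 161 − 151.34 = 9.66 → 10
  → #0D0B0A
86% tint:
  R: 218 + 0.86×(255−218) = 218 + 31.82 = 249.82 → 250
  G: 190 + 0.86×(255−190) = 190 + 55.9 = 245.9 → 246
  B: 161 + 0.86×(255−161) = 161 + 80.84 = 241.84 → 242
  → #FAF6F2

#0D0B0A, #FAF6F2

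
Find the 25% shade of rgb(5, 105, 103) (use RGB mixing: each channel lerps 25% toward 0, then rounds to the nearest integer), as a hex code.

Lerp each channel 25% toward 0:
  R: 5 − 1.25 = 3.75 → 4
  G: 105 + 0.25×(0−105) = 105 − 26.25 = 78.75 → 79
  B: 103 + 0.25×(0−103) = 103 − 25.75 = 77.25 → 77
rgb(4, 79, 77) = #044F4D.

#044F4D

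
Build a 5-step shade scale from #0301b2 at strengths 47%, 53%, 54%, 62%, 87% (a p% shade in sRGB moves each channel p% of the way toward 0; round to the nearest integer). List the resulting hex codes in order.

#0301b2 is rgb(3, 1, 178).
47%: (3 − 1.41 = 1.59→2, 1→1, 178 − 83.66 = 94.34→94) → #02015e
53%: (3 − 1.59 = 1.41→1, 1 − 0.53 = 0.47→0, 178 − 94.34 = 83.66→84) → #010054
54%: (3 − 1.62 = 1.38→1, 1 − 0.54 = 0.46→0, 178 − 96.12 = 81.88→82) → #010052
62%: (3 − 1.86 = 1.14→1, 1 − 0.62 = 0.38→0, 178 − 110.36 = 67.64→68) → #010044
87%: (3 − 2.61 = 0.39→0, 1 − 0.87 = 0.13→0, 178 − 154.86 = 23.14→23) → #000017

#02015e, #010054, #010052, #010044, #000017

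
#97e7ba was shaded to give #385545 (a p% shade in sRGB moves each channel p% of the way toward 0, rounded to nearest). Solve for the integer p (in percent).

63%

#97e7ba is rgb(151, 231, 186); #385545 is rgb(56, 85, 69).
On the G channel (widest range): 85 ≈ 231 + (p/100)(0 − 231), so p ≈ 100×(85 − 231)/(0 − 231) = -14600/-231 = 63.20.
p = 63 reproduces all three channels after rounding.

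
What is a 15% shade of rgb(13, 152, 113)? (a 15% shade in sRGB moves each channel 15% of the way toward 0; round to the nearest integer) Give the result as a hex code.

#0b8160

Per channel, c → c + 0.15(0 − c):
  R: 13 + 0.15×(0−13) = 13 − 1.95 = 11.05 → 11
  G: 152 − 22.8 = 129.2 → 129
  B: 113 − 16.95 = 96.05 → 96
rgb(11, 129, 96) = #0b8160.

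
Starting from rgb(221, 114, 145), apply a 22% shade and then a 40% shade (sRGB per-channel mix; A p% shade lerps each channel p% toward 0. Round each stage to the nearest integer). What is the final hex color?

#673544

Per channel, c → c + 0.22(0 − c):
  R: 221 + 0.22×(0−221) = 221 − 48.62 = 172.38 → 172
  G: 114 − 25.08 = 88.92 → 89
  B: 145 + 0.22×(0−145) = 145 − 31.9 = 113.1 → 113
After the shade: rgb(172, 89, 113) = #AC5971.
Per channel, c → c + 0.4(0 − c):
  R: 172 + 0.4×(0−172) = 172 − 68.8 = 103.2 → 103
  G: 89 − 35.6 = 53.4 → 53
  B: 113 − 45.2 = 67.8 → 68
rgb(103, 53, 68) = #673544.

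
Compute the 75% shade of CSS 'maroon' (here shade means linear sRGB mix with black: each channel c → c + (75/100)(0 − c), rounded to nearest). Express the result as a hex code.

CSS maroon is rgb(128, 0, 0).
Lerp each channel 75% toward 0:
  R: 128 − 96 = 32 → 32
  G: 0 + 0.75×(0−0) = 0 + 0 = 0 → 0
  B: 0 + 0 = 0 → 0
rgb(32, 0, 0) = #200000.

#200000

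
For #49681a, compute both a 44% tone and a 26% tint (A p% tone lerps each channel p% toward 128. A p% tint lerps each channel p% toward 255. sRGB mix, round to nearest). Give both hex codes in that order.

#617347, #788f56

#49681a is rgb(73, 104, 26).
44% tone:
  R: 73 + 24.2 = 97.2 → 97
  G: 104 + 0.44×(128−104) = 104 + 10.56 = 114.56 → 115
  B: 26 + 0.44×(128−26) = 26 + 44.88 = 70.88 → 71
  → #617347
26% tint:
  R: 73 + 0.26×(255−73) = 73 + 47.32 = 120.32 → 120
  G: 104 + 0.26×(255−104) = 104 + 39.26 = 143.26 → 143
  B: 26 + 0.26×(255−26) = 26 + 59.54 = 85.54 → 86
  → #788f56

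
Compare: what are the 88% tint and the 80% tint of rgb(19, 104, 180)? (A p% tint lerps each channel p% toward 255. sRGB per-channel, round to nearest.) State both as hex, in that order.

88% tint:
  R: 19 + 0.88×(255−19) = 19 + 207.68 = 226.68 → 227
  G: 104 + 0.88×(255−104) = 104 + 132.88 = 236.88 → 237
  B: 180 + 0.88×(255−180) = 180 + 66 = 246 → 246
  → #E3EDF6
80% tint:
  R: 19 + 0.8×(255−19) = 19 + 188.8 = 207.8 → 208
  G: 104 + 120.8 = 224.8 → 225
  B: 180 + 0.8×(255−180) = 180 + 60 = 240 → 240
  → #D0E1F0

#E3EDF6, #D0E1F0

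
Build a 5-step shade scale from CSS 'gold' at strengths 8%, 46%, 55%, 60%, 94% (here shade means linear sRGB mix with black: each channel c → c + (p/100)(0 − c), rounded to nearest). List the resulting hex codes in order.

#EBC600, #8A7400, #736100, #665600, #0F0D00

CSS gold is rgb(255, 215, 0).
8%: (255 − 20.4 = 234.6→235, 215 − 17.2 = 197.8→198, 0→0) → #EBC600
46%: (255 − 117.3 = 137.7→138, 215 − 98.9 = 116.1→116, 0→0) → #8A7400
55%: (255 − 140.25 = 114.75→115, 215 − 118.25 = 96.75→97, 0→0) → #736100
60%: (255 − 153 = 102→102, 215 − 129 = 86→86, 0→0) → #665600
94%: (255 − 239.7 = 15.3→15, 215 − 202.1 = 12.9→13, 0→0) → #0F0D00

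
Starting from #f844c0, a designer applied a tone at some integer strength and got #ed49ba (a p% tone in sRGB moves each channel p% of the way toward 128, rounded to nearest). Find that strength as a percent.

9%

#f844c0 is rgb(248, 68, 192); #ed49ba is rgb(237, 73, 186).
On the R channel (widest range): 237 ≈ 248 + (p/100)(128 − 248), so p ≈ 100×(237 − 248)/(128 − 248) = -1100/-120 = 9.17.
p = 9 reproduces all three channels after rounding.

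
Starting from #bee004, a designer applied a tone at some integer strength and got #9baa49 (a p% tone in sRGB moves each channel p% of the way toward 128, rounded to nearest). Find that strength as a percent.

#bee004 is rgb(190, 224, 4); #9baa49 is rgb(155, 170, 73).
On the B channel (widest range): 73 ≈ 4 + (p/100)(128 − 4), so p ≈ 100×(73 − 4)/(128 − 4) = 6900/124 = 55.65.
p = 56 reproduces all three channels after rounding.

56%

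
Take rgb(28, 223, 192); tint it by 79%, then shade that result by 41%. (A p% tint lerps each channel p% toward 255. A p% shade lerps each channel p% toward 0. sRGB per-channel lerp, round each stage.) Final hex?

A 79% tint moves each channel 79% toward 255:
  R: 28 + 0.79×(255−28) = 28 + 179.33 = 207.33 → 207
  G: 223 + 0.79×(255−223) = 223 + 25.28 = 248.28 → 248
  B: 192 + 0.79×(255−192) = 192 + 49.77 = 241.77 → 242
After the tint: rgb(207, 248, 242) = #cff8f2.
A 41% shade moves each channel 41% toward 0:
  R: 207 + 0.41×(0−207) = 207 − 84.87 = 122.13 → 122
  G: 248 − 101.68 = 146.32 → 146
  B: 242 − 99.22 = 142.78 → 143
rgb(122, 146, 143) = #7a928f.

#7a928f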